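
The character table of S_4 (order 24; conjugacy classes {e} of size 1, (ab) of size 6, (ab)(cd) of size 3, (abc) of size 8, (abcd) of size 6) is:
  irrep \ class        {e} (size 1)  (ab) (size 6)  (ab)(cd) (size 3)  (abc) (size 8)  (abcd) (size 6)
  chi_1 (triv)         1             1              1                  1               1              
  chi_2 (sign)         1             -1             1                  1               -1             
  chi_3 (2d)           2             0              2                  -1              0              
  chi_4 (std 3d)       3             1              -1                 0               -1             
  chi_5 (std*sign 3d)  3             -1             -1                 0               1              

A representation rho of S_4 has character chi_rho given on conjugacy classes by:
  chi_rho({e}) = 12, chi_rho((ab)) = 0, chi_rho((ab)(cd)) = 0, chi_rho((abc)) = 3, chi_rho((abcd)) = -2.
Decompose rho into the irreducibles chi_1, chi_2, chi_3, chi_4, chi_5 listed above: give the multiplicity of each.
Multiplicities: chi_1: 1, chi_2: 2, chi_3: 0, chi_4: 2, chi_5: 1.

Derivation: Use <chi_rho, chi> = (1/|G|) sum_C |C| * chi_rho(C) * conj(chi(C)) with |G| = 24 for each irreducible chi in the table:
  <chi_rho, chi_1> = (1/24)[1*(12)*conj(1) + 6*(0)*conj(1) + 3*(0)*conj(1) + 8*(3)*conj(1) + 6*(-2)*conj(1)]
      = (1/24)[(12) + (0) + (0) + (24) + (-12)] = 24/24 = 1
  <chi_rho, chi_2> = (1/24)[1*(12)*conj(1) + 6*(0)*conj(-1) + 3*(0)*conj(1) + 8*(3)*conj(1) + 6*(-2)*conj(-1)]
      = (1/24)[(12) + (0) + (0) + (24) + (12)] = 48/24 = 2
  <chi_rho, chi_3> = (1/24)[1*(12)*conj(2) + 6*(0)*conj(0) + 3*(0)*conj(2) + 8*(3)*conj(-1) + 6*(-2)*conj(0)]
      = (1/24)[(24) + (0) + (0) + (-24) + (0)] = 0/24 = 0
  <chi_rho, chi_4> = (1/24)[1*(12)*conj(3) + 6*(0)*conj(1) + 3*(0)*conj(-1) + 8*(3)*conj(0) + 6*(-2)*conj(-1)]
      = (1/24)[(36) + (0) + (0) + (0) + (12)] = 48/24 = 2
  <chi_rho, chi_5> = (1/24)[1*(12)*conj(3) + 6*(0)*conj(-1) + 3*(0)*conj(-1) + 8*(3)*conj(0) + 6*(-2)*conj(1)]
      = (1/24)[(36) + (0) + (0) + (0) + (-12)] = 24/24 = 1
Dimension check: dim(rho) = sum (mult * dim) = 1*1 + 2*1 + 0*2 + 2*3 + 1*3 = 12 = chi_rho(e) = 12.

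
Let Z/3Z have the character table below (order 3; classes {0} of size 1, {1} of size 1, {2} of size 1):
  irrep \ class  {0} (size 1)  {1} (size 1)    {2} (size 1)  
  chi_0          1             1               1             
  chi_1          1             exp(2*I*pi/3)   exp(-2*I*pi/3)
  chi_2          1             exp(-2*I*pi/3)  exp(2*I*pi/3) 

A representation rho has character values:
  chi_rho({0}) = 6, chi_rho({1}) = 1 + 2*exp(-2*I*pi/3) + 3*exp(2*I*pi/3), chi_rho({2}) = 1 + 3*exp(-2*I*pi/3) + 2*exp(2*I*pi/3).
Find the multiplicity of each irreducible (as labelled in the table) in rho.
Multiplicities: chi_0: 1, chi_1: 3, chi_2: 2.

Argument: Use <chi_rho, chi> = (1/|G|) sum_C |C| * chi_rho(C) * conj(chi(C)) with |G| = 3 for each irreducible chi in the table:
  <chi_rho, chi_0> = (1/3)[1*(6)*conj(1) + 1*(1 + 2*exp(-2*I*pi/3) + 3*exp(2*I*pi/3))*conj(1) + 1*(1 + 3*exp(-2*I*pi/3) + 2*exp(2*I*pi/3))*conj(1)]
      = (1/3)[(6) + (1 + 2*exp(-2*I*pi/3) + 3*exp(2*I*pi/3)) + (1 + 3*exp(-2*I*pi/3) + 2*exp(2*I*pi/3))] = 3/3 = 1
  <chi_rho, chi_1> = (1/3)[1*(6)*conj(1) + 1*(1 + 2*exp(-2*I*pi/3) + 3*exp(2*I*pi/3))*conj(exp(2*I*pi/3)) + 1*(1 + 3*exp(-2*I*pi/3) + 2*exp(2*I*pi/3))*conj(exp(-2*I*pi/3))]
      = (1/3)[(6) + (3 + exp(-2*I*pi/3) + 2*exp(2*I*pi/3)) + (3 + 2*exp(-2*I*pi/3) + exp(2*I*pi/3))] = 9/3 = 3
  <chi_rho, chi_2> = (1/3)[1*(6)*conj(1) + 1*(1 + 2*exp(-2*I*pi/3) + 3*exp(2*I*pi/3))*conj(exp(-2*I*pi/3)) + 1*(1 + 3*exp(-2*I*pi/3) + 2*exp(2*I*pi/3))*conj(exp(2*I*pi/3))]
      = (1/3)[(6) + (2 + 3*exp(-2*I*pi/3) + exp(2*I*pi/3)) + (2 + exp(-2*I*pi/3) + 3*exp(2*I*pi/3))] = 6/3 = 2
(Exp terms are combined using exp(i*s)*conj(exp(i*t)) = exp(i*(s-t)), and sums of them are collapsed using the identity that for every m > 1 the m distinct m-th roots of unity sum to 0, e.g. 1 + exp(2*I*pi/3) + exp(-2*I*pi/3) = 0.)
Dimension check: dim(rho) = sum (mult * dim) = 1*1 + 3*1 + 2*1 = 6 = chi_rho(e) = 6.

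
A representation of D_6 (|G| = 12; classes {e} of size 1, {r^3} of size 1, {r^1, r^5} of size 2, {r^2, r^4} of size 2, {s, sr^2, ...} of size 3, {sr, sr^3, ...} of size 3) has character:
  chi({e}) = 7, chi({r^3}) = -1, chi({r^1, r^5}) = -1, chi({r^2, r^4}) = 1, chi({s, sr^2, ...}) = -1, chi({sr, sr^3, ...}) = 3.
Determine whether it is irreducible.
Not irreducible (reducible): <chi, chi> = 7 > 1.

Details: <chi, chi> = (1/|G|) sum_C |C| * |chi(C)|^2 = (1/12)[1*|7|^2 + 1*|-1|^2 + 2*|-1|^2 + 2*|1|^2 + 3*|-1|^2 + 3*|3|^2]
  = (1/12)[(49) + (1) + (2) + (2) + (3) + (27)] = 84/12 = 7.
A character is irreducible iff <chi, chi> = 1, so this representation is reducible.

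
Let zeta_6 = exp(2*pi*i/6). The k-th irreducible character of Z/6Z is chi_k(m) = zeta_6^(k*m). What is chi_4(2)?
chi_4(2) = zeta_6^8 = exp(2*I*pi/3)

Reasoning: chi_4(2) = zeta_6^(4*2) = zeta_6^8. Since zeta_6^6 = 1, this equals zeta_6^2 = exp(2*pi*i*2/6) = exp(2*I*pi/3).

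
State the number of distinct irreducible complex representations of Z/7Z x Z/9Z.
63

Reasoning: The number of irreducible complex representations of a finite group equals its number of conjugacy classes. Z/7Z x Z/9Z is abelian of order 63, so every element is its own conjugacy class: 63 classes, so Z/7Z x Z/9Z (order 63) has exactly 63 irreducible complex representations.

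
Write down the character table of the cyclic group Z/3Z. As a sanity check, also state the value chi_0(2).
Character table of Z/3Z (irreps indexed chi_0,...,chi_2 with chi_k(m) = zeta_3^(k*m), zeta_3 = exp(2*pi*i/3)):
  irrep \ class  {0} (size 1)  {1} (size 1)    {2} (size 1)  
  chi_0          1             1               1             
  chi_1          1             exp(2*I*pi/3)   exp(-2*I*pi/3)
  chi_2          1             exp(-2*I*pi/3)  exp(2*I*pi/3) 

Spot check: chi_0(2) = zeta_3^(0*2) = zeta_3^0 = 1.

Explanation: Z/3Z is abelian, so all 3 irreducible complex representations are 1-dimensional. They are given by chi_k(m) = zeta_3^(k*m) for k = 0,...,2. Row orthogonality: sum_m chi_k(m) conj(chi_l(m)) = 3 * [k = l].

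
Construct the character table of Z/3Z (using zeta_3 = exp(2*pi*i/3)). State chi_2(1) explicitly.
Character table of Z/3Z (irreps indexed chi_0,...,chi_2 with chi_k(m) = zeta_3^(k*m), zeta_3 = exp(2*pi*i/3)):
  irrep \ class  {0} (size 1)  {1} (size 1)    {2} (size 1)  
  chi_0          1             1               1             
  chi_1          1             exp(2*I*pi/3)   exp(-2*I*pi/3)
  chi_2          1             exp(-2*I*pi/3)  exp(2*I*pi/3) 

Spot check: chi_2(1) = zeta_3^(2*1) = zeta_3^2 = exp(-2*I*pi/3).

Solution. Z/3Z is abelian, so all 3 irreducible complex representations are 1-dimensional. They are given by chi_k(m) = zeta_3^(k*m) for k = 0,...,2. Row orthogonality: sum_m chi_k(m) conj(chi_l(m)) = 3 * [k = l].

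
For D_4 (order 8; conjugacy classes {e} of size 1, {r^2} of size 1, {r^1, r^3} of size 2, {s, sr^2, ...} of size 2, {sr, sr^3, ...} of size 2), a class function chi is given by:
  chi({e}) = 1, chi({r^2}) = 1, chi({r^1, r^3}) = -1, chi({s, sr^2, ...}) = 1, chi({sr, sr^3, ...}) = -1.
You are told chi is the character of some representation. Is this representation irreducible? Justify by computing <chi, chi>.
Irreducible: <chi, chi> = 1.

Proof sketch: <chi, chi> = (1/|G|) sum_C |C| * |chi(C)|^2 = (1/8)[1*|1|^2 + 1*|1|^2 + 2*|-1|^2 + 2*|1|^2 + 2*|-1|^2]
  = (1/8)[(1) + (1) + (2) + (2) + (2)] = 8/8 = 1.
A character is irreducible iff <chi, chi> = 1, so this representation is irreducible.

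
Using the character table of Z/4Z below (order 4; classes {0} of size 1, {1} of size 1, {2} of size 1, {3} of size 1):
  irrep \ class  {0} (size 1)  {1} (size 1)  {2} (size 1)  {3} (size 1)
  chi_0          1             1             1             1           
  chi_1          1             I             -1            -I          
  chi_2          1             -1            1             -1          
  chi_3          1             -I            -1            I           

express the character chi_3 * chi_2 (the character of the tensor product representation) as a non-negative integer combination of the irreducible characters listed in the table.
chi_3 tensor chi_2 = chi_1 (all other irreducibles have multiplicity 0).

Explanation: The character of a tensor product is the pointwise product (chi_3 * chi_2)(C) = chi_3(C) * chi_2(C):
  {0}: (1)*(1), {1}: (-I)*(-1), {2}: (-1)*(1), {3}: (I)*(-1)
so (chi_3 * chi_2) takes values
  {0} -> 1, {1} -> I, {2} -> -1, {3} -> -I.
Now take the inner product of this character with each irreducible chi from the table, <chi_3*chi_2, chi> = (1/4) sum_C |C| (chi_3*chi_2)(C) conj(chi(C)):
  <chi_3*chi_2, chi_0> = (1/4)[1*(1)*conj(1) + 1*(I)*conj(1) + 1*(-1)*conj(1) + 1*(-I)*conj(1)]
      = (1/4)[(1) + (I) + (-1) + (-I)] = 0/4 = 0
  <chi_3*chi_2, chi_1> = (1/4)[1*(1)*conj(1) + 1*(I)*conj(I) + 1*(-1)*conj(-1) + 1*(-I)*conj(-I)]
      = (1/4)[(1) + (1) + (1) + (1)] = 4/4 = 1
  <chi_3*chi_2, chi_2> = (1/4)[1*(1)*conj(1) + 1*(I)*conj(-1) + 1*(-1)*conj(1) + 1*(-I)*conj(-1)]
      = (1/4)[(1) + (-I) + (-1) + (I)] = 0/4 = 0
  <chi_3*chi_2, chi_3> = (1/4)[1*(1)*conj(1) + 1*(I)*conj(-I) + 1*(-1)*conj(-1) + 1*(-I)*conj(I)]
      = (1/4)[(1) + (-1) + (1) + (-1)] = 0/4 = 0
(Exp terms are combined using exp(i*s)*conj(exp(i*t)) = exp(i*(s-t)), and sums of them are collapsed using the identity that for every m > 1 the m distinct m-th roots of unity sum to 0, e.g. 1 + exp(2*I*pi/3) + exp(-2*I*pi/3) = 0.)
Hence the multiplicities are chi_1: 1. Dimension check: dim(chi_3)*dim(chi_2) = 1*1 = 1 and sum (mult * dim) = 1*1 = 1.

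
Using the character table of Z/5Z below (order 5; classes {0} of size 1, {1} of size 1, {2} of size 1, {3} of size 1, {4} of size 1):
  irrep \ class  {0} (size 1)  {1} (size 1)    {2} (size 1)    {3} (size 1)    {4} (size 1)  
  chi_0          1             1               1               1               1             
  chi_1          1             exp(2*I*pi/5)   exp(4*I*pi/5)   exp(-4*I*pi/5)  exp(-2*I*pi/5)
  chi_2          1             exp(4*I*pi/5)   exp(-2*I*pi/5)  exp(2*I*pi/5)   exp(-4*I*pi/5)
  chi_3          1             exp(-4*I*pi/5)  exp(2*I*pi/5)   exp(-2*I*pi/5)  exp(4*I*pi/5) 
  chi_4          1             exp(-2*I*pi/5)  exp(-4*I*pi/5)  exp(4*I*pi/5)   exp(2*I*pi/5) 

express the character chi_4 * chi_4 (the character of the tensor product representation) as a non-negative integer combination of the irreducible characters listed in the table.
chi_4 tensor chi_4 = chi_3 (all other irreducibles have multiplicity 0).

Reasoning: The character of a tensor product is the pointwise product (chi_4 * chi_4)(C) = chi_4(C) * chi_4(C):
  {0}: (1)*(1), {1}: (exp(-2*I*pi/5))*(exp(-2*I*pi/5)), {2}: (exp(-4*I*pi/5))*(exp(-4*I*pi/5)), {3}: (exp(4*I*pi/5))*(exp(4*I*pi/5)), {4}: (exp(2*I*pi/5))*(exp(2*I*pi/5))
so (chi_4 * chi_4) takes values
  {0} -> 1, {1} -> exp(-4*I*pi/5), {2} -> exp(2*I*pi/5), {3} -> exp(-2*I*pi/5), {4} -> exp(4*I*pi/5).
Now take the inner product of this character with each irreducible chi from the table, <chi_4*chi_4, chi> = (1/5) sum_C |C| (chi_4*chi_4)(C) conj(chi(C)):
  <chi_4*chi_4, chi_0> = (1/5)[1*(1)*conj(1) + 1*(exp(-4*I*pi/5))*conj(1) + 1*(exp(2*I*pi/5))*conj(1) + 1*(exp(-2*I*pi/5))*conj(1) + 1*(exp(4*I*pi/5))*conj(1)]
      = (1/5)[(1) + (exp(-4*I*pi/5)) + (exp(2*I*pi/5)) + (exp(-2*I*pi/5)) + (exp(4*I*pi/5))] = 0/5 = 0
  <chi_4*chi_4, chi_1> = (1/5)[1*(1)*conj(1) + 1*(exp(-4*I*pi/5))*conj(exp(2*I*pi/5)) + 1*(exp(2*I*pi/5))*conj(exp(4*I*pi/5)) + 1*(exp(-2*I*pi/5))*conj(exp(-4*I*pi/5)) + 1*(exp(4*I*pi/5))*conj(exp(-2*I*pi/5))]
      = (1/5)[(1) + (exp(4*I*pi/5)) + (exp(-2*I*pi/5)) + (exp(2*I*pi/5)) + (exp(-4*I*pi/5))] = 0/5 = 0
  <chi_4*chi_4, chi_2> = (1/5)[1*(1)*conj(1) + 1*(exp(-4*I*pi/5))*conj(exp(4*I*pi/5)) + 1*(exp(2*I*pi/5))*conj(exp(-2*I*pi/5)) + 1*(exp(-2*I*pi/5))*conj(exp(2*I*pi/5)) + 1*(exp(4*I*pi/5))*conj(exp(-4*I*pi/5))]
      = (1/5)[(1) + (exp(2*I*pi/5)) + (exp(4*I*pi/5)) + (exp(-4*I*pi/5)) + (exp(-2*I*pi/5))] = 0/5 = 0
  <chi_4*chi_4, chi_3> = (1/5)[1*(1)*conj(1) + 1*(exp(-4*I*pi/5))*conj(exp(-4*I*pi/5)) + 1*(exp(2*I*pi/5))*conj(exp(2*I*pi/5)) + 1*(exp(-2*I*pi/5))*conj(exp(-2*I*pi/5)) + 1*(exp(4*I*pi/5))*conj(exp(4*I*pi/5))]
      = (1/5)[(1) + (1) + (1) + (1) + (1)] = 5/5 = 1
  <chi_4*chi_4, chi_4> = (1/5)[1*(1)*conj(1) + 1*(exp(-4*I*pi/5))*conj(exp(-2*I*pi/5)) + 1*(exp(2*I*pi/5))*conj(exp(-4*I*pi/5)) + 1*(exp(-2*I*pi/5))*conj(exp(4*I*pi/5)) + 1*(exp(4*I*pi/5))*conj(exp(2*I*pi/5))]
      = (1/5)[(1) + (exp(-2*I*pi/5)) + (exp(-4*I*pi/5)) + (exp(4*I*pi/5)) + (exp(2*I*pi/5))] = 0/5 = 0
(Exp terms are combined using exp(i*s)*conj(exp(i*t)) = exp(i*(s-t)), and sums of them are collapsed using the identity that for every m > 1 the m distinct m-th roots of unity sum to 0, e.g. 1 + exp(2*I*pi/3) + exp(-2*I*pi/3) = 0.)
Hence the multiplicities are chi_3: 1. Dimension check: dim(chi_4)*dim(chi_4) = 1*1 = 1 and sum (mult * dim) = 1*1 = 1.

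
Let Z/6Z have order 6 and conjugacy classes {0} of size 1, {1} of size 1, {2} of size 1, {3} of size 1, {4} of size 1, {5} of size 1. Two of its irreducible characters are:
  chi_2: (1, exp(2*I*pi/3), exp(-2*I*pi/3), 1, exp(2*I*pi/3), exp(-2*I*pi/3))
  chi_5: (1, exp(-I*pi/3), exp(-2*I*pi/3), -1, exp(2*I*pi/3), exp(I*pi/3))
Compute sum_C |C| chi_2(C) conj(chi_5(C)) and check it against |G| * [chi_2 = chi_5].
Sum = 0; so <chi_2, chi_5> = 0 (distinct irreducibles are orthogonal).

Argument: Compute term by term over conjugacy classes (|C| * chi_2(C) * conj(chi_5(C))):
  1*(1)*conj(1) + 1*(exp(2*I*pi/3))*conj(exp(-I*pi/3)) + 1*(exp(-2*I*pi/3))*conj(exp(-2*I*pi/3)) + 1*(1)*conj(-1) + 1*(exp(2*I*pi/3))*conj(exp(2*I*pi/3)) + 1*(exp(-2*I*pi/3))*conj(exp(I*pi/3))
  = (1) + (-1) + (1) + (-1) + (1) + (-1)
  = 0.
(Exp terms are combined using exp(i*s)*conj(exp(i*t)) = exp(i*(s-t)), and sums of them are collapsed using the identity that for every m > 1 the m distinct m-th roots of unity sum to 0, e.g. 1 + exp(2*I*pi/3) + exp(-2*I*pi/3) = 0.)
Dividing by |G| = 6 gives 0/6 = 0, matching the row-orthogonality relation <chi_2, chi_5> = [chi_2 = chi_5].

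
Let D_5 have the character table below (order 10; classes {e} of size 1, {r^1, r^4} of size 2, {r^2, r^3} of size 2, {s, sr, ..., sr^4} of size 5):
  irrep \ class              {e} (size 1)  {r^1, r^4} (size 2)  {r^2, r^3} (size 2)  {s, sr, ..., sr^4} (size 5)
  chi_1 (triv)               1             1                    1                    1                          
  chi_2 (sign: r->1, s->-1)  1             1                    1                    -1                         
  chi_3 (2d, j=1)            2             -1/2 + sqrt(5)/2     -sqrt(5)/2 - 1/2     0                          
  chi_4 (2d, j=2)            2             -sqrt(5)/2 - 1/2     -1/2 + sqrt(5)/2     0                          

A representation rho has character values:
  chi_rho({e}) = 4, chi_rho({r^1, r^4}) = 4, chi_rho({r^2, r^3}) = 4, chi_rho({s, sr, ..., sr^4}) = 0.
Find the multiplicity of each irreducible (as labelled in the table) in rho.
Multiplicities: chi_1: 2, chi_2: 2, chi_3: 0, chi_4: 0.

Details: Use <chi_rho, chi> = (1/|G|) sum_C |C| * chi_rho(C) * conj(chi(C)) with |G| = 10 for each irreducible chi in the table:
  <chi_rho, chi_1> = (1/10)[1*(4)*conj(1) + 2*(4)*conj(1) + 2*(4)*conj(1) + 5*(0)*conj(1)]
      = (1/10)[(4) + (8) + (8) + (0)] = 20/10 = 2
  <chi_rho, chi_2> = (1/10)[1*(4)*conj(1) + 2*(4)*conj(1) + 2*(4)*conj(1) + 5*(0)*conj(-1)]
      = (1/10)[(4) + (8) + (8) + (0)] = 20/10 = 2
  <chi_rho, chi_3> = (1/10)[1*(4)*conj(2) + 2*(4)*conj(-1/2 + sqrt(5)/2) + 2*(4)*conj(-sqrt(5)/2 - 1/2) + 5*(0)*conj(0)]
      = (1/10)[(8) + (-4 + 4*sqrt(5)) + (-4*sqrt(5) - 4) + (0)] = 0/10 = 0
  <chi_rho, chi_4> = (1/10)[1*(4)*conj(2) + 2*(4)*conj(-sqrt(5)/2 - 1/2) + 2*(4)*conj(-1/2 + sqrt(5)/2) + 5*(0)*conj(0)]
      = (1/10)[(8) + (-4*sqrt(5) - 4) + (-4 + 4*sqrt(5)) + (0)] = 0/10 = 0
Dimension check: dim(rho) = sum (mult * dim) = 2*1 + 2*1 + 0*2 + 0*2 = 4 = chi_rho(e) = 4.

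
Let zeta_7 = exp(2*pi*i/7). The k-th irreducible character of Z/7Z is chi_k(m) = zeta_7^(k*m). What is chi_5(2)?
chi_5(2) = zeta_7^10 = exp(6*I*pi/7)

Justification: chi_5(2) = zeta_7^(5*2) = zeta_7^10. Since zeta_7^7 = 1, this equals zeta_7^3 = exp(2*pi*i*3/7) = exp(6*I*pi/7).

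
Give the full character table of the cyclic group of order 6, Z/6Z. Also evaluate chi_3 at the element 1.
Character table of Z/6Z (irreps indexed chi_0,...,chi_5 with chi_k(m) = zeta_6^(k*m), zeta_6 = exp(2*pi*i/6)):
  irrep \ class  {0} (size 1)  {1} (size 1)    {2} (size 1)    {3} (size 1)  {4} (size 1)    {5} (size 1)  
  chi_0          1             1               1               1             1               1             
  chi_1          1             exp(I*pi/3)     exp(2*I*pi/3)   -1            exp(-2*I*pi/3)  exp(-I*pi/3)  
  chi_2          1             exp(2*I*pi/3)   exp(-2*I*pi/3)  1             exp(2*I*pi/3)   exp(-2*I*pi/3)
  chi_3          1             -1              1               -1            1               -1            
  chi_4          1             exp(-2*I*pi/3)  exp(2*I*pi/3)   1             exp(-2*I*pi/3)  exp(2*I*pi/3) 
  chi_5          1             exp(-I*pi/3)    exp(-2*I*pi/3)  -1            exp(2*I*pi/3)   exp(I*pi/3)   

Spot check: chi_3(1) = zeta_6^(3*1) = zeta_6^3 = -1.

Z/6Z is abelian, so all 6 irreducible complex representations are 1-dimensional. They are given by chi_k(m) = zeta_6^(k*m) for k = 0,...,5. Row orthogonality: sum_m chi_k(m) conj(chi_l(m)) = 6 * [k = l].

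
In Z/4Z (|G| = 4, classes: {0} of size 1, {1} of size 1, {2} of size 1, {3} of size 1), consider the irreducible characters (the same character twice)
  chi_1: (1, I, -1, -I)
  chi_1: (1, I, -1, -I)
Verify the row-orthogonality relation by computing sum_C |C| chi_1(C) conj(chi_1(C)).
Sum = 4 = |G| = 4; so <chi_1, chi_1> = 1 (norm-1 confirms irreducibility).

Working: Compute term by term over conjugacy classes (|C| * chi_1(C) * conj(chi_1(C))):
  1*(1)*conj(1) + 1*(I)*conj(I) + 1*(-1)*conj(-1) + 1*(-I)*conj(-I)
  = (1) + (1) + (1) + (1)
  = 4.
(Exp terms are combined using exp(i*s)*conj(exp(i*t)) = exp(i*(s-t)), and sums of them are collapsed using the identity that for every m > 1 the m distinct m-th roots of unity sum to 0, e.g. 1 + exp(2*I*pi/3) + exp(-2*I*pi/3) = 0.)
Dividing by |G| = 4 gives 4/4 = 1, matching the row-orthogonality relation <chi_1, chi_1> = [chi_1 = chi_1].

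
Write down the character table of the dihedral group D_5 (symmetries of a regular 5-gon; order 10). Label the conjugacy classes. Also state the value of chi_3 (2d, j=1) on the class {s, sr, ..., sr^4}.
Conjugacy classes: {e} of size 1, {r^1, r^4} of size 2, {r^2, r^3} of size 2, {s, sr, ..., sr^4} of size 5.
Character table:
  irrep \ class              {e} (size 1)  {r^1, r^4} (size 2)  {r^2, r^3} (size 2)  {s, sr, ..., sr^4} (size 5)
  chi_1 (triv)               1             1                    1                    1                          
  chi_2 (sign: r->1, s->-1)  1             1                    1                    -1                         
  chi_3 (2d, j=1)            2             -1/2 + sqrt(5)/2     -sqrt(5)/2 - 1/2     0                          
  chi_4 (2d, j=2)            2             -sqrt(5)/2 - 1/2     -1/2 + sqrt(5)/2     0                          

Spot check: chi_3 (2d, j=1) on {s, sr, ..., sr^4} = 0.

Proof sketch: D_5 has order 2*5 = 10 with 4 conjugacy classes, hence 4 irreducibles. Sum of squared dims 1 + 1 + 4 + 4 = 10 = |G|. Linear characters come from the abelianisation; the 2-dimensional irreps have character r^k -> 2*cos(2*pi*j*k/5), reflections -> 0.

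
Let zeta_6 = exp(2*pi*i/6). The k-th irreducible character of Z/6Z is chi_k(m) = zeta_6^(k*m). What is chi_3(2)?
chi_3(2) = zeta_6^6 = 1

Proof sketch: chi_3(2) = zeta_6^(3*2) = zeta_6^6. Since zeta_6^6 = 1, this equals zeta_6^0 = exp(2*pi*i*0/6) = 1.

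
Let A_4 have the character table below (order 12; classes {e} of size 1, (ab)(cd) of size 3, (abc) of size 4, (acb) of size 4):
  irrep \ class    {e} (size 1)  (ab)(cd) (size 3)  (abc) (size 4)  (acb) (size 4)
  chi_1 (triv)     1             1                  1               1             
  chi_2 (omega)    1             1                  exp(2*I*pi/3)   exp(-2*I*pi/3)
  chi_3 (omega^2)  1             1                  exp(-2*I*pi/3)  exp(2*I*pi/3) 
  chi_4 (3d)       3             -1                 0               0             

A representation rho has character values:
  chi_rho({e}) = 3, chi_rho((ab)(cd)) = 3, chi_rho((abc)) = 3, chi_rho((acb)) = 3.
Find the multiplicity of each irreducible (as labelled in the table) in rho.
Multiplicities: chi_1: 3, chi_2: 0, chi_3: 0, chi_4: 0.

Reasoning: Use <chi_rho, chi> = (1/|G|) sum_C |C| * chi_rho(C) * conj(chi(C)) with |G| = 12 for each irreducible chi in the table:
  <chi_rho, chi_1> = (1/12)[1*(3)*conj(1) + 3*(3)*conj(1) + 4*(3)*conj(1) + 4*(3)*conj(1)]
      = (1/12)[(3) + (9) + (12) + (12)] = 36/12 = 3
  <chi_rho, chi_2> = (1/12)[1*(3)*conj(1) + 3*(3)*conj(1) + 4*(3)*conj(exp(2*I*pi/3)) + 4*(3)*conj(exp(-2*I*pi/3))]
      = (1/12)[(3) + (9) + (12*exp(-2*I*pi/3)) + (12*exp(2*I*pi/3))] = 0/12 = 0
  <chi_rho, chi_3> = (1/12)[1*(3)*conj(1) + 3*(3)*conj(1) + 4*(3)*conj(exp(-2*I*pi/3)) + 4*(3)*conj(exp(2*I*pi/3))]
      = (1/12)[(3) + (9) + (12*exp(2*I*pi/3)) + (12*exp(-2*I*pi/3))] = 0/12 = 0
  <chi_rho, chi_4> = (1/12)[1*(3)*conj(3) + 3*(3)*conj(-1) + 4*(3)*conj(0) + 4*(3)*conj(0)]
      = (1/12)[(9) + (-9) + (0) + (0)] = 0/12 = 0
(Exp terms are combined using exp(i*s)*conj(exp(i*t)) = exp(i*(s-t)), and sums of them are collapsed using the identity that for every m > 1 the m distinct m-th roots of unity sum to 0, e.g. 1 + exp(2*I*pi/3) + exp(-2*I*pi/3) = 0.)
Dimension check: dim(rho) = sum (mult * dim) = 3*1 + 0*1 + 0*1 + 0*3 = 3 = chi_rho(e) = 3.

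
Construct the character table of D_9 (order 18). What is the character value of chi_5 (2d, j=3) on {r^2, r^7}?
Conjugacy classes: {e} of size 1, {r^1, r^8} of size 2, {r^2, r^7} of size 2, {r^3, r^6} of size 2, {r^4, r^5} of size 2, {s, sr, ..., sr^8} of size 9.
Character table:
  irrep \ class              {e} (size 1)  {r^1, r^8} (size 2)  {r^2, r^7} (size 2)  {r^3, r^6} (size 2)  {r^4, r^5} (size 2)  {s, sr, ..., sr^8} (size 9)
  chi_1 (triv)               1             1                    1                    1                    1                    1                          
  chi_2 (sign: r->1, s->-1)  1             1                    1                    1                    1                    -1                         
  chi_3 (2d, j=1)            2             2*cos(2*pi/9)        2*cos(4*pi/9)        -1                   -2*cos(pi/9)         0                          
  chi_4 (2d, j=2)            2             2*cos(4*pi/9)        -2*cos(pi/9)         -1                   2*cos(2*pi/9)        0                          
  chi_5 (2d, j=3)            2             -1                   -1                   2                    -1                   0                          
  chi_6 (2d, j=4)            2             -2*cos(pi/9)         2*cos(2*pi/9)        -1                   2*cos(4*pi/9)        0                          

Spot check: chi_5 (2d, j=3) on {r^2, r^7} = -1.

Argument: D_9 has order 2*9 = 18 with 6 conjugacy classes, hence 6 irreducibles. Sum of squared dims 1 + 1 + 4 + 4 + 4 + 4 = 18 = |G|. Linear characters come from the abelianisation; the 2-dimensional irreps have character r^k -> 2*cos(2*pi*j*k/9), reflections -> 0.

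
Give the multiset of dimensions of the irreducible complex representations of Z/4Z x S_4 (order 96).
Dimensions: 1, 1, 1, 1, 1, 1, 1, 1, 2, 2, 2, 2, 3, 3, 3, 3, 3, 3, 3, 3

Justification: There are 20 irreducibles (= number of conjugacy classes). Their dimensions d_i satisfy sum d_i^2 = |G| = 96: 1 + 1 + 1 + 1 + 1 + 1 + 1 + 1 + 4 + 4 + 4 + 4 + 9 + 9 + 9 + 9 + 9 + 9 + 9 + 9 = 96. (For the product with Z/4Z: each of the 4 1-dim characters of Z/4Z tensors with each irrep of S_4, giving 4 copies of each S_4-dimension.)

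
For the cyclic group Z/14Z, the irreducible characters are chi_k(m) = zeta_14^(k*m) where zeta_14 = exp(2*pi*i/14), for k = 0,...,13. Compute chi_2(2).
chi_2(2) = zeta_14^4 = exp(4*I*pi/7)

Derivation: chi_2(2) = zeta_14^(2*2) = zeta_14^4. Since zeta_14^14 = 1, this equals zeta_14^4 = exp(2*pi*i*4/14) = exp(4*I*pi/7).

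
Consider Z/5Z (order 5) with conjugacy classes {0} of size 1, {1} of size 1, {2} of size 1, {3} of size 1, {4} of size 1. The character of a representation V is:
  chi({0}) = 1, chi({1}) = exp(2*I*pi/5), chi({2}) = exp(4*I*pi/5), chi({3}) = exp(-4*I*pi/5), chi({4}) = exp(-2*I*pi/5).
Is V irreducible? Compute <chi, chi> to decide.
Irreducible: <chi, chi> = 1.

Why: <chi, chi> = (1/|G|) sum_C |C| * |chi(C)|^2 = (1/5)[1*|1|^2 + 1*|exp(2*I*pi/5)|^2 + 1*|exp(4*I*pi/5)|^2 + 1*|exp(-4*I*pi/5)|^2 + 1*|exp(-2*I*pi/5)|^2]
  = (1/5)[(1) + (1) + (1) + (1) + (1)] = 5/5 = 1.
(Exp terms are combined using exp(i*s)*conj(exp(i*t)) = exp(i*(s-t)), and sums of them are collapsed using the identity that for every m > 1 the m distinct m-th roots of unity sum to 0, e.g. 1 + exp(2*I*pi/3) + exp(-2*I*pi/3) = 0.)
A character is irreducible iff <chi, chi> = 1, so this representation is irreducible.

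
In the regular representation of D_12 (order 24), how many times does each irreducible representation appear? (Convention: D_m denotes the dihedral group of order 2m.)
Each irreducible V_i of dimension d_i appears with multiplicity d_i, i.e. rho_reg = (direct sum over all irreducibles V_i) d_i V_i. The irreducible dimensions for D_12 are 1, 1, 1, 1, 2, 2, 2, 2, 2: 4 irreducibles of dimension 1, each with multiplicity 1; 5 irreducibles of dimension 2, each with multiplicity 2. Total dimension 4*1*1 + 5*2*2 = 24 = |G|.

Derivation: General theorem: in the regular representation of a finite group G, each irreducible appears with multiplicity equal to its dimension. Check: dim(rho_reg) = sum d_i^2 = 1 + 1 + 1 + 1 + 4 + 4 + 4 + 4 + 4 = 24 = |G|.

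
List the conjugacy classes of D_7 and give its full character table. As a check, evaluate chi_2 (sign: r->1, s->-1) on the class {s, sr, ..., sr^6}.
Conjugacy classes: {e} of size 1, {r^1, r^6} of size 2, {r^2, r^5} of size 2, {r^3, r^4} of size 2, {s, sr, ..., sr^6} of size 7.
Character table:
  irrep \ class              {e} (size 1)  {r^1, r^6} (size 2)  {r^2, r^5} (size 2)  {r^3, r^4} (size 2)  {s, sr, ..., sr^6} (size 7)
  chi_1 (triv)               1             1                    1                    1                    1                          
  chi_2 (sign: r->1, s->-1)  1             1                    1                    1                    -1                         
  chi_3 (2d, j=1)            2             2*cos(2*pi/7)        -2*cos(3*pi/7)       -2*cos(pi/7)         0                          
  chi_4 (2d, j=2)            2             -2*cos(3*pi/7)       -2*cos(pi/7)         2*cos(2*pi/7)        0                          
  chi_5 (2d, j=3)            2             -2*cos(pi/7)         2*cos(2*pi/7)        -2*cos(3*pi/7)       0                          

Spot check: chi_2 (sign: r->1, s->-1) on {s, sr, ..., sr^6} = -1.

Working: D_7 has order 2*7 = 14 with 5 conjugacy classes, hence 5 irreducibles. Sum of squared dims 1 + 1 + 4 + 4 + 4 = 14 = |G|. Linear characters come from the abelianisation; the 2-dimensional irreps have character r^k -> 2*cos(2*pi*j*k/7), reflections -> 0.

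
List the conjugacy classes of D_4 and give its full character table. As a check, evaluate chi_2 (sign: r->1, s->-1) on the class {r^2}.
Conjugacy classes: {e} of size 1, {r^2} of size 1, {r^1, r^3} of size 2, {s, sr^2, ...} of size 2, {sr, sr^3, ...} of size 2.
Character table:
  irrep \ class              {e} (size 1)  {r^2} (size 1)  {r^1, r^3} (size 2)  {s, sr^2, ...} (size 2)  {sr, sr^3, ...} (size 2)
  chi_1 (triv)               1             1               1                    1                        1                       
  chi_2 (sign: r->1, s->-1)  1             1               1                    -1                       -1                      
  chi_3 (r->-1, s->1)        1             1               -1                   1                        -1                      
  chi_4 (r->-1, s->-1)       1             1               -1                   -1                       1                       
  chi_5 (2d, j=1)            2             -2              0                    0                        0                       

Spot check: chi_2 (sign: r->1, s->-1) on {r^2} = 1.

Justification: D_4 has order 2*4 = 8 with 5 conjugacy classes, hence 5 irreducibles. Sum of squared dims 1 + 1 + 1 + 1 + 4 = 8 = |G|. Linear characters come from the abelianisation; the 2-dimensional irreps have character r^k -> 2*cos(2*pi*j*k/4), reflections -> 0.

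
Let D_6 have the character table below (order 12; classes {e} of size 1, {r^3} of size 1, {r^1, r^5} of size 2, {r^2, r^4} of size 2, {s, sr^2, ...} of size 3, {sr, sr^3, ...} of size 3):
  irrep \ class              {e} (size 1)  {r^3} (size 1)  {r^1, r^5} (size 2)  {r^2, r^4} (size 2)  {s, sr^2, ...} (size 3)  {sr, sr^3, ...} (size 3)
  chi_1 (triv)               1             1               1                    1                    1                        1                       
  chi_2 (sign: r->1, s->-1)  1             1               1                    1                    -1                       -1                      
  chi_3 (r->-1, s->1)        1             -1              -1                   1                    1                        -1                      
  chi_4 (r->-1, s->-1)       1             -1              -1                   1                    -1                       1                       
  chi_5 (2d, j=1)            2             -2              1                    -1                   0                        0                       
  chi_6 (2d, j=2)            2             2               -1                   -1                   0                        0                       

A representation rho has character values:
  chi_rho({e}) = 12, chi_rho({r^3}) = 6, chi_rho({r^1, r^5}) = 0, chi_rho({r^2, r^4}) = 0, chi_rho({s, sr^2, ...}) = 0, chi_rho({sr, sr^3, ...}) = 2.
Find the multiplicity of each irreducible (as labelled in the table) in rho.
Multiplicities: chi_1: 2, chi_2: 1, chi_3: 0, chi_4: 1, chi_5: 1, chi_6: 3.

Justification: Use <chi_rho, chi> = (1/|G|) sum_C |C| * chi_rho(C) * conj(chi(C)) with |G| = 12 for each irreducible chi in the table:
  <chi_rho, chi_1> = (1/12)[1*(12)*conj(1) + 1*(6)*conj(1) + 2*(0)*conj(1) + 2*(0)*conj(1) + 3*(0)*conj(1) + 3*(2)*conj(1)]
      = (1/12)[(12) + (6) + (0) + (0) + (0) + (6)] = 24/12 = 2
  <chi_rho, chi_2> = (1/12)[1*(12)*conj(1) + 1*(6)*conj(1) + 2*(0)*conj(1) + 2*(0)*conj(1) + 3*(0)*conj(-1) + 3*(2)*conj(-1)]
      = (1/12)[(12) + (6) + (0) + (0) + (0) + (-6)] = 12/12 = 1
  <chi_rho, chi_3> = (1/12)[1*(12)*conj(1) + 1*(6)*conj(-1) + 2*(0)*conj(-1) + 2*(0)*conj(1) + 3*(0)*conj(1) + 3*(2)*conj(-1)]
      = (1/12)[(12) + (-6) + (0) + (0) + (0) + (-6)] = 0/12 = 0
  <chi_rho, chi_4> = (1/12)[1*(12)*conj(1) + 1*(6)*conj(-1) + 2*(0)*conj(-1) + 2*(0)*conj(1) + 3*(0)*conj(-1) + 3*(2)*conj(1)]
      = (1/12)[(12) + (-6) + (0) + (0) + (0) + (6)] = 12/12 = 1
  <chi_rho, chi_5> = (1/12)[1*(12)*conj(2) + 1*(6)*conj(-2) + 2*(0)*conj(1) + 2*(0)*conj(-1) + 3*(0)*conj(0) + 3*(2)*conj(0)]
      = (1/12)[(24) + (-12) + (0) + (0) + (0) + (0)] = 12/12 = 1
  <chi_rho, chi_6> = (1/12)[1*(12)*conj(2) + 1*(6)*conj(2) + 2*(0)*conj(-1) + 2*(0)*conj(-1) + 3*(0)*conj(0) + 3*(2)*conj(0)]
      = (1/12)[(24) + (12) + (0) + (0) + (0) + (0)] = 36/12 = 3
Dimension check: dim(rho) = sum (mult * dim) = 2*1 + 1*1 + 0*1 + 1*1 + 1*2 + 3*2 = 12 = chi_rho(e) = 12.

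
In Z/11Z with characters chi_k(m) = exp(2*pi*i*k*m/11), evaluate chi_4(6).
chi_4(6) = zeta_11^24 = exp(4*I*pi/11)

Proof sketch: chi_4(6) = zeta_11^(4*6) = zeta_11^24. Since zeta_11^11 = 1, this equals zeta_11^2 = exp(2*pi*i*2/11) = exp(4*I*pi/11).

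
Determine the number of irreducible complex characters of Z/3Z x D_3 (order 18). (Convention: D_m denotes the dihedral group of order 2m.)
9

Explanation: The number of irreducible complex representations of a finite group equals its number of conjugacy classes. For a direct product, #classes(G x H) = #classes(G) * #classes(H). Z/3Z has 3 classes (abelian), D_3 has 3 classes, so 3 * 3 = 9, so Z/3Z x D_3 (order 18) has exactly 9 irreducible complex representations.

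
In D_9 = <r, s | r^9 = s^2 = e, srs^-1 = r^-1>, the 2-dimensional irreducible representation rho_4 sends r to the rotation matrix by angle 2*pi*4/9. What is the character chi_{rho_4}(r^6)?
chi_{rho_4}(r^6) = 2*cos(2*pi*4*6/9) = -1

rho_4(r^6) is rotation by angle 2*pi*4*6/9, whose trace is 2*cos(2*pi*4*6/9) = -1.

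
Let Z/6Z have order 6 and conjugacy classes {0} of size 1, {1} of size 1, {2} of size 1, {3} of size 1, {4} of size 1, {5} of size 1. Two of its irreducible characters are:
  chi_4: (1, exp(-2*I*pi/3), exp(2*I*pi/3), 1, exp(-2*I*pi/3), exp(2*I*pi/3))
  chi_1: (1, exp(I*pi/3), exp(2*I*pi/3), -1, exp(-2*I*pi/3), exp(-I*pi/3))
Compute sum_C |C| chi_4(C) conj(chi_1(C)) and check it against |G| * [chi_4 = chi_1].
Sum = 0; so <chi_4, chi_1> = 0 (distinct irreducibles are orthogonal).

Why: Compute term by term over conjugacy classes (|C| * chi_4(C) * conj(chi_1(C))):
  1*(1)*conj(1) + 1*(exp(-2*I*pi/3))*conj(exp(I*pi/3)) + 1*(exp(2*I*pi/3))*conj(exp(2*I*pi/3)) + 1*(1)*conj(-1) + 1*(exp(-2*I*pi/3))*conj(exp(-2*I*pi/3)) + 1*(exp(2*I*pi/3))*conj(exp(-I*pi/3))
  = (1) + (-1) + (1) + (-1) + (1) + (-1)
  = 0.
(Exp terms are combined using exp(i*s)*conj(exp(i*t)) = exp(i*(s-t)), and sums of them are collapsed using the identity that for every m > 1 the m distinct m-th roots of unity sum to 0, e.g. 1 + exp(2*I*pi/3) + exp(-2*I*pi/3) = 0.)
Dividing by |G| = 6 gives 0/6 = 0, matching the row-orthogonality relation <chi_4, chi_1> = [chi_4 = chi_1].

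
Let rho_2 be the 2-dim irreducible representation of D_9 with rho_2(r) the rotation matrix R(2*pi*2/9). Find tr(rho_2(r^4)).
chi_{rho_2}(r^4) = 2*cos(2*pi*2*4/9) = 2*cos(2*pi/9)

Working: rho_2(r^4) is rotation by angle 2*pi*2*4/9, whose trace is 2*cos(2*pi*2*4/9) = 2*cos(2*pi/9).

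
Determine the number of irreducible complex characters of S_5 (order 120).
7

Argument: The number of irreducible complex representations of a finite group equals its number of conjugacy classes. Conjugacy classes in S_5 correspond to cycle types, i.e. partitions of 5; there are p(5) = 7 of them, so S_5 (order 120) has exactly 7 irreducible complex representations.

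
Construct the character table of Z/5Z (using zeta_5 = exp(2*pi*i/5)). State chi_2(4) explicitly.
Character table of Z/5Z (irreps indexed chi_0,...,chi_4 with chi_k(m) = zeta_5^(k*m), zeta_5 = exp(2*pi*i/5)):
  irrep \ class  {0} (size 1)  {1} (size 1)    {2} (size 1)    {3} (size 1)    {4} (size 1)  
  chi_0          1             1               1               1               1             
  chi_1          1             exp(2*I*pi/5)   exp(4*I*pi/5)   exp(-4*I*pi/5)  exp(-2*I*pi/5)
  chi_2          1             exp(4*I*pi/5)   exp(-2*I*pi/5)  exp(2*I*pi/5)   exp(-4*I*pi/5)
  chi_3          1             exp(-4*I*pi/5)  exp(2*I*pi/5)   exp(-2*I*pi/5)  exp(4*I*pi/5) 
  chi_4          1             exp(-2*I*pi/5)  exp(-4*I*pi/5)  exp(4*I*pi/5)   exp(2*I*pi/5) 

Spot check: chi_2(4) = zeta_5^(2*4) = zeta_5^8 = exp(-4*I*pi/5).

Why: Z/5Z is abelian, so all 5 irreducible complex representations are 1-dimensional. They are given by chi_k(m) = zeta_5^(k*m) for k = 0,...,4. Row orthogonality: sum_m chi_k(m) conj(chi_l(m)) = 5 * [k = l].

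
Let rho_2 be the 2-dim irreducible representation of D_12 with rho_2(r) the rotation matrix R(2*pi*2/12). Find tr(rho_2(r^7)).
chi_{rho_2}(r^7) = 2*cos(2*pi*2*7/12) = 1

rho_2(r^7) is rotation by angle 2*pi*2*7/12, whose trace is 2*cos(2*pi*2*7/12) = 1.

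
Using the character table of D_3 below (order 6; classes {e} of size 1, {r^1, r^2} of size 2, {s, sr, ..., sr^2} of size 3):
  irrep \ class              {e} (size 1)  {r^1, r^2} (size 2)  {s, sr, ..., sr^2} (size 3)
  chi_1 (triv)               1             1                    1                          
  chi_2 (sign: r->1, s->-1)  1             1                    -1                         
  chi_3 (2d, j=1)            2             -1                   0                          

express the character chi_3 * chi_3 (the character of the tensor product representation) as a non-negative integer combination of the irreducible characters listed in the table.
chi_3 tensor chi_3 = chi_1 + chi_2 + chi_3 (all other irreducibles have multiplicity 0).

Explanation: The character of a tensor product is the pointwise product (chi_3 * chi_3)(C) = chi_3(C) * chi_3(C):
  {e}: (2)*(2), {r^1, r^2}: (-1)*(-1), {s, sr, ..., sr^2}: (0)*(0)
so (chi_3 * chi_3) takes values
  {e} -> 4, {r^1, r^2} -> 1, {s, sr, ..., sr^2} -> 0.
Now take the inner product of this character with each irreducible chi from the table, <chi_3*chi_3, chi> = (1/6) sum_C |C| (chi_3*chi_3)(C) conj(chi(C)):
  <chi_3*chi_3, chi_1> = (1/6)[1*(4)*conj(1) + 2*(1)*conj(1) + 3*(0)*conj(1)]
      = (1/6)[(4) + (2) + (0)] = 6/6 = 1
  <chi_3*chi_3, chi_2> = (1/6)[1*(4)*conj(1) + 2*(1)*conj(1) + 3*(0)*conj(-1)]
      = (1/6)[(4) + (2) + (0)] = 6/6 = 1
  <chi_3*chi_3, chi_3> = (1/6)[1*(4)*conj(2) + 2*(1)*conj(-1) + 3*(0)*conj(0)]
      = (1/6)[(8) + (-2) + (0)] = 6/6 = 1
Hence the multiplicities are chi_1: 1, chi_2: 1, chi_3: 1. Dimension check: dim(chi_3)*dim(chi_3) = 2*2 = 4 and sum (mult * dim) = 1*1 + 1*1 + 1*2 = 4.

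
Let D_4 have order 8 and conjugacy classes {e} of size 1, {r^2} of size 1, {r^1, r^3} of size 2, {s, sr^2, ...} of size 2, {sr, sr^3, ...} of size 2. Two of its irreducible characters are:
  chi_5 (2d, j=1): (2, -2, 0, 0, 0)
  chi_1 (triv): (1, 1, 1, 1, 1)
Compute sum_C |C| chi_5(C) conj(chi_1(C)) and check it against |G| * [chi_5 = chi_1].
Sum = 0; so <chi_5, chi_1> = 0 (distinct irreducibles are orthogonal).

Proof sketch: Compute term by term over conjugacy classes (|C| * chi_5(C) * conj(chi_1(C))):
  1*(2)*conj(1) + 1*(-2)*conj(1) + 2*(0)*conj(1) + 2*(0)*conj(1) + 2*(0)*conj(1)
  = (2) + (-2) + (0) + (0) + (0)
  = 0.
Dividing by |G| = 8 gives 0/8 = 0, matching the row-orthogonality relation <chi_5, chi_1> = [chi_5 = chi_1].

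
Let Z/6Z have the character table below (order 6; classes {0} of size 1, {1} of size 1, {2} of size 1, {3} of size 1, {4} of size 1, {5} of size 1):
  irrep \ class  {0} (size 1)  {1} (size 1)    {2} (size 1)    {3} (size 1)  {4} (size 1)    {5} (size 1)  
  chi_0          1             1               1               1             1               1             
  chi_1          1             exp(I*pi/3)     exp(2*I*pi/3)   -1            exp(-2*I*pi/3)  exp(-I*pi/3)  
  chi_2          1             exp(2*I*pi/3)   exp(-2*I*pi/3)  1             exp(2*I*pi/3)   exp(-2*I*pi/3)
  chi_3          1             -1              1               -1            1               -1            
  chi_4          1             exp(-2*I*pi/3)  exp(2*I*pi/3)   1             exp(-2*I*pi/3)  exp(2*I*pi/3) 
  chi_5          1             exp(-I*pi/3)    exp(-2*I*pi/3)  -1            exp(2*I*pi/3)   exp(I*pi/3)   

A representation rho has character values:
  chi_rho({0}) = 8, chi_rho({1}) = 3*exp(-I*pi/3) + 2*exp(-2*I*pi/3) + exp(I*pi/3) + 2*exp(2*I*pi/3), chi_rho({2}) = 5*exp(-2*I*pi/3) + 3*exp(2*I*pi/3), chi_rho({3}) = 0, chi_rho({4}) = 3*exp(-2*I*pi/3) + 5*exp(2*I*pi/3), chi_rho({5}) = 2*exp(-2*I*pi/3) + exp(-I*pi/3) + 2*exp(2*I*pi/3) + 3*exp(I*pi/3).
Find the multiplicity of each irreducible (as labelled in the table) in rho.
Multiplicities: chi_0: 0, chi_1: 1, chi_2: 2, chi_3: 0, chi_4: 2, chi_5: 3.

Argument: Use <chi_rho, chi> = (1/|G|) sum_C |C| * chi_rho(C) * conj(chi(C)) with |G| = 6 for each irreducible chi in the table:
  <chi_rho, chi_0> = (1/6)[1*(8)*conj(1) + 1*(3*exp(-I*pi/3) + 2*exp(-2*I*pi/3) + exp(I*pi/3) + 2*exp(2*I*pi/3))*conj(1) + 1*(5*exp(-2*I*pi/3) + 3*exp(2*I*pi/3))*conj(1) + 1*(0)*conj(1) + 1*(3*exp(-2*I*pi/3) + 5*exp(2*I*pi/3))*conj(1) + 1*(2*exp(-2*I*pi/3) + exp(-I*pi/3) + 2*exp(2*I*pi/3) + 3*exp(I*pi/3))*conj(1)]
      = (1/6)[(8) + (3*exp(-I*pi/3) + 2*exp(-2*I*pi/3) + exp(I*pi/3) + 2*exp(2*I*pi/3)) + (5*exp(-2*I*pi/3) + 3*exp(2*I*pi/3)) + (0) + (3*exp(-2*I*pi/3) + 5*exp(2*I*pi/3)) + (2*exp(-2*I*pi/3) + exp(-I*pi/3) + 2*exp(2*I*pi/3) + 3*exp(I*pi/3))] = 0/6 = 0
  <chi_rho, chi_1> = (1/6)[1*(8)*conj(1) + 1*(3*exp(-I*pi/3) + 2*exp(-2*I*pi/3) + exp(I*pi/3) + 2*exp(2*I*pi/3))*conj(exp(I*pi/3)) + 1*(5*exp(-2*I*pi/3) + 3*exp(2*I*pi/3))*conj(exp(2*I*pi/3)) + 1*(0)*conj(-1) + 1*(3*exp(-2*I*pi/3) + 5*exp(2*I*pi/3))*conj(exp(-2*I*pi/3)) + 1*(2*exp(-2*I*pi/3) + exp(-I*pi/3) + 2*exp(2*I*pi/3) + 3*exp(I*pi/3))*conj(exp(-I*pi/3))]
      = (1/6)[(8) + (-1 + 3*exp(-2*I*pi/3) + 2*exp(I*pi/3)) + (3 + 5*exp(2*I*pi/3)) + (0) + (3 + 5*exp(-2*I*pi/3)) + (-1 + 2*exp(-I*pi/3) + 3*exp(2*I*pi/3))] = 6/6 = 1
  <chi_rho, chi_2> = (1/6)[1*(8)*conj(1) + 1*(3*exp(-I*pi/3) + 2*exp(-2*I*pi/3) + exp(I*pi/3) + 2*exp(2*I*pi/3))*conj(exp(2*I*pi/3)) + 1*(5*exp(-2*I*pi/3) + 3*exp(2*I*pi/3))*conj(exp(-2*I*pi/3)) + 1*(0)*conj(1) + 1*(3*exp(-2*I*pi/3) + 5*exp(2*I*pi/3))*conj(exp(2*I*pi/3)) + 1*(2*exp(-2*I*pi/3) + exp(-I*pi/3) + 2*exp(2*I*pi/3) + 3*exp(I*pi/3))*conj(exp(-2*I*pi/3))]
      = (1/6)[(8) + (-1 + exp(-I*pi/3) + 2*exp(2*I*pi/3)) + (5 + 3*exp(-2*I*pi/3)) + (0) + (5 + 3*exp(2*I*pi/3)) + (-1 + 2*exp(-2*I*pi/3) + exp(I*pi/3))] = 12/6 = 2
  <chi_rho, chi_3> = (1/6)[1*(8)*conj(1) + 1*(3*exp(-I*pi/3) + 2*exp(-2*I*pi/3) + exp(I*pi/3) + 2*exp(2*I*pi/3))*conj(-1) + 1*(5*exp(-2*I*pi/3) + 3*exp(2*I*pi/3))*conj(1) + 1*(0)*conj(-1) + 1*(3*exp(-2*I*pi/3) + 5*exp(2*I*pi/3))*conj(1) + 1*(2*exp(-2*I*pi/3) + exp(-I*pi/3) + 2*exp(2*I*pi/3) + 3*exp(I*pi/3))*conj(-1)]
      = (1/6)[(8) + (-2*exp(2*I*pi/3) - exp(I*pi/3) - 2*exp(-2*I*pi/3) - 3*exp(-I*pi/3)) + (5*exp(-2*I*pi/3) + 3*exp(2*I*pi/3)) + (0) + (3*exp(-2*I*pi/3) + 5*exp(2*I*pi/3)) + (-3*exp(I*pi/3) - 2*exp(2*I*pi/3) - exp(-I*pi/3) - 2*exp(-2*I*pi/3))] = 0/6 = 0
  <chi_rho, chi_4> = (1/6)[1*(8)*conj(1) + 1*(3*exp(-I*pi/3) + 2*exp(-2*I*pi/3) + exp(I*pi/3) + 2*exp(2*I*pi/3))*conj(exp(-2*I*pi/3)) + 1*(5*exp(-2*I*pi/3) + 3*exp(2*I*pi/3))*conj(exp(2*I*pi/3)) + 1*(0)*conj(1) + 1*(3*exp(-2*I*pi/3) + 5*exp(2*I*pi/3))*conj(exp(-2*I*pi/3)) + 1*(2*exp(-2*I*pi/3) + exp(-I*pi/3) + 2*exp(2*I*pi/3) + 3*exp(I*pi/3))*conj(exp(2*I*pi/3))]
      = (1/6)[(8) + (1 + 2*exp(-2*I*pi/3) + 3*exp(I*pi/3)) + (3 + 5*exp(2*I*pi/3)) + (0) + (3 + 5*exp(-2*I*pi/3)) + (1 + 3*exp(-I*pi/3) + 2*exp(2*I*pi/3))] = 12/6 = 2
  <chi_rho, chi_5> = (1/6)[1*(8)*conj(1) + 1*(3*exp(-I*pi/3) + 2*exp(-2*I*pi/3) + exp(I*pi/3) + 2*exp(2*I*pi/3))*conj(exp(-I*pi/3)) + 1*(5*exp(-2*I*pi/3) + 3*exp(2*I*pi/3))*conj(exp(-2*I*pi/3)) + 1*(0)*conj(-1) + 1*(3*exp(-2*I*pi/3) + 5*exp(2*I*pi/3))*conj(exp(2*I*pi/3)) + 1*(2*exp(-2*I*pi/3) + exp(-I*pi/3) + 2*exp(2*I*pi/3) + 3*exp(I*pi/3))*conj(exp(I*pi/3))]
      = (1/6)[(8) + (1 + 2*exp(-I*pi/3) + exp(2*I*pi/3)) + (5 + 3*exp(-2*I*pi/3)) + (0) + (5 + 3*exp(2*I*pi/3)) + (1 + exp(-2*I*pi/3) + 2*exp(I*pi/3))] = 18/6 = 3
(Exp terms are combined using exp(i*s)*conj(exp(i*t)) = exp(i*(s-t)), and sums of them are collapsed using the identity that for every m > 1 the m distinct m-th roots of unity sum to 0, e.g. 1 + exp(2*I*pi/3) + exp(-2*I*pi/3) = 0.)
Dimension check: dim(rho) = sum (mult * dim) = 0*1 + 1*1 + 2*1 + 0*1 + 2*1 + 3*1 = 8 = chi_rho(e) = 8.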